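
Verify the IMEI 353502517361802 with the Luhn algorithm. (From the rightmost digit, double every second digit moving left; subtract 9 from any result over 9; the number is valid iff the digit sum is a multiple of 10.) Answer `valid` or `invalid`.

valid

From the right, keep odd positions and double even positions (subtract 9 from any doubled value over 9):
  doubled (positions 2,4,...): 0 2 6 2 4 1 1 → sum 16
  kept (positions 1,3,...): 2 8 6 7 5 0 3 3 → sum 34
Total = 50.
50 mod 10 = 0, so the number is valid.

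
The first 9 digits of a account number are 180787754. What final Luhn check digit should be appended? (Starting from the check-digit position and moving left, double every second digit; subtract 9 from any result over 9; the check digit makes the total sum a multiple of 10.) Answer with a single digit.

1

Partial digits right→left: 4 5 7 7 8 7 0 8 1
Double every second digit counting from the check-digit position (so the 1st, 3rd, 5th, ... of the partial from the right).
  doubled (with −9 where >9): 8 5 7 0 2 → sum 22
  kept as-is: 5 7 7 8 → sum 27
Total = 22 + 27 = 49.
Check digit = (10 − (49 mod 10)) mod 10 = 1.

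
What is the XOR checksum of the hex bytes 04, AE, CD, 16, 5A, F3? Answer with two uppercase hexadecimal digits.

D8

XOR the bytes together:
  start with 0x04
  0x04 ⊕ 0xAE = 0xAA
  0xAA ⊕ 0xCD = 0x67
  0x67 ⊕ 0x16 = 0x71
  0x71 ⊕ 0x5A = 0x2B
  0x2B ⊕ 0xF3 = 0xD8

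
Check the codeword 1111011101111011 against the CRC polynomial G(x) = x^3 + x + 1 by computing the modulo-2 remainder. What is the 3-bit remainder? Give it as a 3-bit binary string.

Modulo-2 division of 1111011101111011 by 1011:
  pos 0: 1111 XOR 1011 = 0100
  pos 1: 1000 XOR 1011 = 0011
  pos 3: 1111 XOR 1011 = 0100
  pos 4: 1001 XOR 1011 = 0010
  pos 6: 1001 XOR 1011 = 0010
  pos 8: 1011 XOR 1011 = 0000
  pos 12: 1011 XOR 1011 = 0000
Remainder = 000 (zero — the frame passes the CRC check).

000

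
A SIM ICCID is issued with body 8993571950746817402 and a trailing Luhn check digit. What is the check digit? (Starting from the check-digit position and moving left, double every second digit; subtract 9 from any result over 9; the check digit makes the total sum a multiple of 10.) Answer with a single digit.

Partial digits right→left: 2 0 4 7 1 8 6 4 7 0 5 9 1 7 5 3 9 9 8
Double every second digit counting from the check-digit position (so the 1st, 3rd, 5th, ... of the partial from the right).
  doubled (with −9 where >9): 4 8 2 3 5 1 2 1 9 7 → sum 42
  kept as-is: 0 7 8 4 0 9 7 3 9 → sum 47
Total = 42 + 47 = 89.
Check digit = (10 − (89 mod 10)) mod 10 = 1.

1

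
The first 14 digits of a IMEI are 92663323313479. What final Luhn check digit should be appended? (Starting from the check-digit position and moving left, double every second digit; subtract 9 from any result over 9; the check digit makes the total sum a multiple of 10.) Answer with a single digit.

Partial digits right→left: 9 7 4 3 1 3 3 2 3 3 6 6 2 9
Double every second digit counting from the check-digit position (so the 1st, 3rd, 5th, ... of the partial from the right).
  doubled (with −9 where >9): 9 8 2 6 6 3 4 → sum 38
  kept as-is: 7 3 3 2 3 6 9 → sum 33
Total = 38 + 33 = 71.
Check digit = (10 − (71 mod 10)) mod 10 = 9.

9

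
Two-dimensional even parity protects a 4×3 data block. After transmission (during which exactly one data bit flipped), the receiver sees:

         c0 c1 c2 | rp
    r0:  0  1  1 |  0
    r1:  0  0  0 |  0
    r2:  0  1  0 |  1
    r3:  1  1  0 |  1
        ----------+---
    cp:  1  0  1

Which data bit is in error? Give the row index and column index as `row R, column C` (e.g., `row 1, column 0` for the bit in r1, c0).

row 3, column 1

Recompute each row's even parity and compare to rp:
  r0: data parity 0, sent rp 0 → ok
  r1: data parity 0, sent rp 0 → ok
  r2: data parity 1, sent rp 1 → ok
  r3: data parity 0, sent rp 1 → mismatch
Recompute each column's even parity and compare to cp:
  c0: data parity 1, sent cp 1 → ok
  c1: data parity 1, sent cp 0 → mismatch
  c2: data parity 1, sent cp 1 → ok
Exactly one row (r3) and one column (c1) fail → the flipped bit is at their intersection.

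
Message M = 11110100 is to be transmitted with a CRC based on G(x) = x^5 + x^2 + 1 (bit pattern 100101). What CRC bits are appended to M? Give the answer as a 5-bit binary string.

Append 5 zeros: 1111010000000. Divide by 100101 (XOR where the leading bit is 1):
  pos 0: 111101 XOR 100101 = 011000
  pos 1: 110000 XOR 100101 = 010101
  pos 2: 101010 XOR 100101 = 001111
  pos 4: 111100 XOR 100101 = 011001
  pos 5: 110010 XOR 100101 = 010111
  pos 6: 101110 XOR 100101 = 001011
Remainder (last 5 bits) = 10110. This is the CRC / FCS.

10110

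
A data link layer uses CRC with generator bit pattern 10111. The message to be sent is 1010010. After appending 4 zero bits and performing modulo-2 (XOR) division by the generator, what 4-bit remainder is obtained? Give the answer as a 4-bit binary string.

Append 4 zeros: 10100100000. Divide by 10111 (XOR where the leading bit is 1):
  pos 0: 10100 XOR 10111 = 00011
  pos 3: 11100 XOR 10111 = 01011
  pos 4: 10110 XOR 10111 = 00001
Remainder (last 4 bits) = 0100. This is the CRC / FCS.

0100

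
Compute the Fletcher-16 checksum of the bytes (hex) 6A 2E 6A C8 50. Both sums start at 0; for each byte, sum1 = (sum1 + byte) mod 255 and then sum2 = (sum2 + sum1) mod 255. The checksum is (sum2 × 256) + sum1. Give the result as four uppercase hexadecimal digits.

Running sums (mod 255):
  after byte 0 (6A): sum1=106, sum2=106
  after byte 1 (2E): sum1=152, sum2=3
  after byte 2 (6A): sum1=3, sum2=6
  after byte 3 (C8): sum1=203, sum2=209
  after byte 4 (50): sum1=28, sum2=237
Checksum = sum2·256 + sum1 = 237·256 + 28 = 60700 = 0xED1C.

ED1C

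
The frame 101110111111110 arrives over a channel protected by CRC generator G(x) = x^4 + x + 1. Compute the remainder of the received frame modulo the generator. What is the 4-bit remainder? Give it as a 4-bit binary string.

0110

Modulo-2 division of 101110111111110 by 10011:
  pos 0: 10111 XOR 10011 = 00100
  pos 2: 10001 XOR 10011 = 00010
  pos 5: 10111 XOR 10011 = 00100
  pos 7: 10011 XOR 10011 = 00000
Remainder = 0110 (nonzero — an error is detected).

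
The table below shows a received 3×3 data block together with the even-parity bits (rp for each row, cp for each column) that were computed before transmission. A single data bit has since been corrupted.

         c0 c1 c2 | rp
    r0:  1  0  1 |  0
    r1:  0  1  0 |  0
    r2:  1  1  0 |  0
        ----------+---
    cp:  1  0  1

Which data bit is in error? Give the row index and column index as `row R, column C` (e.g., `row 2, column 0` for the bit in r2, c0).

row 1, column 0

Recompute each row's even parity and compare to rp:
  r0: data parity 0, sent rp 0 → ok
  r1: data parity 1, sent rp 0 → mismatch
  r2: data parity 0, sent rp 0 → ok
Recompute each column's even parity and compare to cp:
  c0: data parity 0, sent cp 1 → mismatch
  c1: data parity 0, sent cp 0 → ok
  c2: data parity 1, sent cp 1 → ok
Exactly one row (r1) and one column (c0) fail → the flipped bit is at their intersection.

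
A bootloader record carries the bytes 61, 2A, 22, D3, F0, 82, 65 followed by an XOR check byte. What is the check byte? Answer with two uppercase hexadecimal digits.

AD

XOR the bytes together:
  start with 0x61
  0x61 ⊕ 0x2A = 0x4B
  0x4B ⊕ 0x22 = 0x69
  0x69 ⊕ 0xD3 = 0xBA
  0xBA ⊕ 0xF0 = 0x4A
  0x4A ⊕ 0x82 = 0xC8
  0xC8 ⊕ 0x65 = 0xAD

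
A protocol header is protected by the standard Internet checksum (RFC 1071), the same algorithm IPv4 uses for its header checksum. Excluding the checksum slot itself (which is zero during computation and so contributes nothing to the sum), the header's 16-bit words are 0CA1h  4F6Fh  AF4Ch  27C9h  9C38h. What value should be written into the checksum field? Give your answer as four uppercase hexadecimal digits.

One's-complement addition (fold any carry out of bit 15 back into bit 0):
  0x0CA1 + 0x4F6F = 0x05C10
  0x5C10 + 0xAF4C = 0x10B5C → wrap carry → 0x0B5D
  0x0B5D + 0x27C9 = 0x03326
  0x3326 + 0x9C38 = 0x0CF5E
One's-complement sum = 0xCF5E.
Checksum = ~0xCF5E & 0xFFFF = 0x30A1.

30A1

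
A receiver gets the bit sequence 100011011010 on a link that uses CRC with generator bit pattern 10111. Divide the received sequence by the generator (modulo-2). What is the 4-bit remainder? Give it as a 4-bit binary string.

0000

Modulo-2 division of 100011011010 by 10111:
  pos 0: 10001 XOR 10111 = 00110
  pos 2: 11010 XOR 10111 = 01101
  pos 3: 11011 XOR 10111 = 01100
  pos 4: 11001 XOR 10111 = 01110
  pos 5: 11100 XOR 10111 = 01011
  pos 6: 10111 XOR 10111 = 00000
Remainder = 0000 (zero — the frame passes the CRC check).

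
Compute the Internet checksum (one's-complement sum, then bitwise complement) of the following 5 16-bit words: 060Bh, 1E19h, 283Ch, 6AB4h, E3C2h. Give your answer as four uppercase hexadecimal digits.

6528

One's-complement addition (fold any carry out of bit 15 back into bit 0):
  0x060B + 0x1E19 = 0x02424
  0x2424 + 0x283C = 0x04C60
  0x4C60 + 0x6AB4 = 0x0B714
  0xB714 + 0xE3C2 = 0x19AD6 → wrap carry → 0x9AD7
One's-complement sum = 0x9AD7.
Checksum = ~0x9AD7 & 0xFFFF = 0x6528.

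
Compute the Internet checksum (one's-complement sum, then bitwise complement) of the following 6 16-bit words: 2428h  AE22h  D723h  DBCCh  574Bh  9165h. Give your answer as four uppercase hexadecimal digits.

One's-complement addition (fold any carry out of bit 15 back into bit 0):
  0x2428 + 0xAE22 = 0x0D24A
  0xD24A + 0xD723 = 0x1A96D → wrap carry → 0xA96E
  0xA96E + 0xDBCC = 0x1853A → wrap carry → 0x853B
  0x853B + 0x574B = 0x0DC86
  0xDC86 + 0x9165 = 0x16DEB → wrap carry → 0x6DEC
One's-complement sum = 0x6DEC.
Checksum = ~0x6DEC & 0xFFFF = 0x9213.

9213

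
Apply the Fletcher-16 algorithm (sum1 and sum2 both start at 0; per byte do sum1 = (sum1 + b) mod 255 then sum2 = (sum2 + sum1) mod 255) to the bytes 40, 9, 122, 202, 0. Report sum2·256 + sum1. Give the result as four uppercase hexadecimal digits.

F176

Running sums (mod 255):
  after byte 0 (40): sum1=40, sum2=40
  after byte 1 (9): sum1=49, sum2=89
  after byte 2 (122): sum1=171, sum2=5
  after byte 3 (202): sum1=118, sum2=123
  after byte 4 (0): sum1=118, sum2=241
Checksum = sum2·256 + sum1 = 241·256 + 118 = 61814 = 0xF176.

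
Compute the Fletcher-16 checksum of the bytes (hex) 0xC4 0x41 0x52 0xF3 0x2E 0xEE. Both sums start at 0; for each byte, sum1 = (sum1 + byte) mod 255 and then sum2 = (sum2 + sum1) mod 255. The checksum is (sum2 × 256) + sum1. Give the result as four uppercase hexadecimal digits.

Running sums (mod 255):
  after byte 0 (0xC4): sum1=196, sum2=196
  after byte 1 (0x41): sum1=6, sum2=202
  after byte 2 (0x52): sum1=88, sum2=35
  after byte 3 (0xF3): sum1=76, sum2=111
  after byte 4 (0x2E): sum1=122, sum2=233
  after byte 5 (0xEE): sum1=105, sum2=83
Checksum = sum2·256 + sum1 = 83·256 + 105 = 21353 = 0x5369.

5369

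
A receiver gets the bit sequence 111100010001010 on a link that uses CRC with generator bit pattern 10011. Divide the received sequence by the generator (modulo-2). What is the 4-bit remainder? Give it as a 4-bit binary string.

Modulo-2 division of 111100010001010 by 10011:
  pos 0: 11110 XOR 10011 = 01101
  pos 1: 11010 XOR 10011 = 01001
  pos 2: 10010 XOR 10011 = 00001
  pos 6: 11000 XOR 10011 = 01011
  pos 7: 10111 XOR 10011 = 00100
  pos 9: 10001 XOR 10011 = 00010
Remainder = 0100 (nonzero — an error is detected).

0100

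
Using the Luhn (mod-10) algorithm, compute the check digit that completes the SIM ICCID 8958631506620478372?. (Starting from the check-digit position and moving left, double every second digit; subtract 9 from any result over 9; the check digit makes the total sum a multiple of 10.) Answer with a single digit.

Partial digits right→left: 2 7 3 8 7 4 0 2 6 6 0 5 1 3 6 8 5 9 8
Double every second digit counting from the check-digit position (so the 1st, 3rd, 5th, ... of the partial from the right).
  doubled (with −9 where >9): 4 6 5 0 3 0 2 3 1 7 → sum 31
  kept as-is: 7 8 4 2 6 5 3 8 9 → sum 52
Total = 31 + 52 = 83.
Check digit = (10 − (83 mod 10)) mod 10 = 7.

7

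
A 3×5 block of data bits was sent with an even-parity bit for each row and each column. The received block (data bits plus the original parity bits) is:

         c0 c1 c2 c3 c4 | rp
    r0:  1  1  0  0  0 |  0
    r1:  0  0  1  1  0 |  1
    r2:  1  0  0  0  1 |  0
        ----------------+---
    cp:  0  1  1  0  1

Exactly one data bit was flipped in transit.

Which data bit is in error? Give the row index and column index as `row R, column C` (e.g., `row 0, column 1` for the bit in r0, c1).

Recompute each row's even parity and compare to rp:
  r0: data parity 0, sent rp 0 → ok
  r1: data parity 0, sent rp 1 → mismatch
  r2: data parity 0, sent rp 0 → ok
Recompute each column's even parity and compare to cp:
  c0: data parity 0, sent cp 0 → ok
  c1: data parity 1, sent cp 1 → ok
  c2: data parity 1, sent cp 1 → ok
  c3: data parity 1, sent cp 0 → mismatch
  c4: data parity 1, sent cp 1 → ok
Exactly one row (r1) and one column (c3) fail → the flipped bit is at their intersection.

row 1, column 3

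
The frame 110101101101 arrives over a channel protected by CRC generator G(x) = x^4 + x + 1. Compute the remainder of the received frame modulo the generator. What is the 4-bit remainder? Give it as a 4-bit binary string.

1011

Modulo-2 division of 110101101101 by 10011:
  pos 0: 11010 XOR 10011 = 01001
  pos 1: 10011 XOR 10011 = 00000
  pos 6: 10110 XOR 10011 = 00101
Remainder = 1011 (nonzero — an error is detected).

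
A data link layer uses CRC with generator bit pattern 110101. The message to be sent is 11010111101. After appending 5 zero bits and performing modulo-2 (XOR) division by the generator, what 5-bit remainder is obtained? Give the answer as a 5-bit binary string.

10001

Append 5 zeros: 1101011110100000. Divide by 110101 (XOR where the leading bit is 1):
  pos 0: 110101 XOR 110101 = 000000
  pos 6: 111010 XOR 110101 = 001111
  pos 8: 111100 XOR 110101 = 001001
  pos 10: 100100 XOR 110101 = 010001
Remainder (last 5 bits) = 10001. This is the CRC / FCS.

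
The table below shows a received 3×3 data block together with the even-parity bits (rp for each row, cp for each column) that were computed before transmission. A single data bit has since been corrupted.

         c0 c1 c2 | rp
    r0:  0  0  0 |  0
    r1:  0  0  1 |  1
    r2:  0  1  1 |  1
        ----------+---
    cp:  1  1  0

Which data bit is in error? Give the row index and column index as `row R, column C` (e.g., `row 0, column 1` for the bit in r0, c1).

Recompute each row's even parity and compare to rp:
  r0: data parity 0, sent rp 0 → ok
  r1: data parity 1, sent rp 1 → ok
  r2: data parity 0, sent rp 1 → mismatch
Recompute each column's even parity and compare to cp:
  c0: data parity 0, sent cp 1 → mismatch
  c1: data parity 1, sent cp 1 → ok
  c2: data parity 0, sent cp 0 → ok
Exactly one row (r2) and one column (c0) fail → the flipped bit is at their intersection.

row 2, column 0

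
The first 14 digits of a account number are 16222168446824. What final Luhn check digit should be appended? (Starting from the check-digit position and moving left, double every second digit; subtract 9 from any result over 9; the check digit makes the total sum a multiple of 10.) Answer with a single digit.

Partial digits right→left: 4 2 8 6 4 4 8 6 1 2 2 2 6 1
Double every second digit counting from the check-digit position (so the 1st, 3rd, 5th, ... of the partial from the right).
  doubled (with −9 where >9): 8 7 8 7 2 4 3 → sum 39
  kept as-is: 2 6 4 6 2 2 1 → sum 23
Total = 39 + 23 = 62.
Check digit = (10 − (62 mod 10)) mod 10 = 8.

8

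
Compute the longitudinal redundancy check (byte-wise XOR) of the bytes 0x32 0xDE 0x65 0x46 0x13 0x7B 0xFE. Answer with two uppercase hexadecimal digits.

XOR the bytes together:
  start with 0x32
  0x32 ⊕ 0xDE = 0xEC
  0xEC ⊕ 0x65 = 0x89
  0x89 ⊕ 0x46 = 0xCF
  0xCF ⊕ 0x13 = 0xDC
  0xDC ⊕ 0x7B = 0xA7
  0xA7 ⊕ 0xFE = 0x59

59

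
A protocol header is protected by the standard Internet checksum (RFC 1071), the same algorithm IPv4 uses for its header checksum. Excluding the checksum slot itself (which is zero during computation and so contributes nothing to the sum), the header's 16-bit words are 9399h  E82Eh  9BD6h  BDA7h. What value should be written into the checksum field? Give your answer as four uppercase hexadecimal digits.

2AB9

One's-complement addition (fold any carry out of bit 15 back into bit 0):
  0x9399 + 0xE82E = 0x17BC7 → wrap carry → 0x7BC8
  0x7BC8 + 0x9BD6 = 0x1179E → wrap carry → 0x179F
  0x179F + 0xBDA7 = 0x0D546
One's-complement sum = 0xD546.
Checksum = ~0xD546 & 0xFFFF = 0x2AB9.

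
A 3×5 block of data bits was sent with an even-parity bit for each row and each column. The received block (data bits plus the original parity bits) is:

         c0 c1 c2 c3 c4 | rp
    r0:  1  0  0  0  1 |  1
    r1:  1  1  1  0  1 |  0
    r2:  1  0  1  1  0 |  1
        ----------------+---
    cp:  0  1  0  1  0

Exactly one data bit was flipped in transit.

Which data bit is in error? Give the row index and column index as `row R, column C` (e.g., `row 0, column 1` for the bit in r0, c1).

row 0, column 0

Recompute each row's even parity and compare to rp:
  r0: data parity 0, sent rp 1 → mismatch
  r1: data parity 0, sent rp 0 → ok
  r2: data parity 1, sent rp 1 → ok
Recompute each column's even parity and compare to cp:
  c0: data parity 1, sent cp 0 → mismatch
  c1: data parity 1, sent cp 1 → ok
  c2: data parity 0, sent cp 0 → ok
  c3: data parity 1, sent cp 1 → ok
  c4: data parity 0, sent cp 0 → ok
Exactly one row (r0) and one column (c0) fail → the flipped bit is at their intersection.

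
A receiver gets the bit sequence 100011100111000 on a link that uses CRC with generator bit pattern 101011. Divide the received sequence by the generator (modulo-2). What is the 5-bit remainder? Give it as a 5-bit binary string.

00111

Modulo-2 division of 100011100111000 by 101011:
  pos 0: 100011 XOR 101011 = 001000
  pos 2: 100010 XOR 101011 = 001001
  pos 4: 100101 XOR 101011 = 001110
  pos 6: 111011 XOR 101011 = 010000
  pos 7: 100000 XOR 101011 = 001011
  pos 9: 101100 XOR 101011 = 000111
Remainder = 00111 (nonzero — an error is detected).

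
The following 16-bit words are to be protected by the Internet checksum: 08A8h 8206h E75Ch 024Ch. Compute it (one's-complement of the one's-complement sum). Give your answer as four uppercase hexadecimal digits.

8BA8

One's-complement addition (fold any carry out of bit 15 back into bit 0):
  0x08A8 + 0x8206 = 0x08AAE
  0x8AAE + 0xE75C = 0x1720A → wrap carry → 0x720B
  0x720B + 0x024C = 0x07457
One's-complement sum = 0x7457.
Checksum = ~0x7457 & 0xFFFF = 0x8BA8.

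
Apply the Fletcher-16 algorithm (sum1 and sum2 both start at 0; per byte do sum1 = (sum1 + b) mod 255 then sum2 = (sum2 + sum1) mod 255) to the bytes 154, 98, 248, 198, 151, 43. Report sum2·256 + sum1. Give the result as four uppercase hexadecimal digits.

Running sums (mod 255):
  after byte 0 (154): sum1=154, sum2=154
  after byte 1 (98): sum1=252, sum2=151
  after byte 2 (248): sum1=245, sum2=141
  after byte 3 (198): sum1=188, sum2=74
  after byte 4 (151): sum1=84, sum2=158
  after byte 5 (43): sum1=127, sum2=30
Checksum = sum2·256 + sum1 = 30·256 + 127 = 7807 = 0x1E7F.

1E7F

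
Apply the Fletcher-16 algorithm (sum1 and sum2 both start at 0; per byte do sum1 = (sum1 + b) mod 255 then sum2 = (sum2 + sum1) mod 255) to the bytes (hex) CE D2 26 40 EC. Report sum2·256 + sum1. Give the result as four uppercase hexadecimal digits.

35F4

Running sums (mod 255):
  after byte 0 (CE): sum1=206, sum2=206
  after byte 1 (D2): sum1=161, sum2=112
  after byte 2 (26): sum1=199, sum2=56
  after byte 3 (40): sum1=8, sum2=64
  after byte 4 (EC): sum1=244, sum2=53
Checksum = sum2·256 + sum1 = 53·256 + 244 = 13812 = 0x35F4.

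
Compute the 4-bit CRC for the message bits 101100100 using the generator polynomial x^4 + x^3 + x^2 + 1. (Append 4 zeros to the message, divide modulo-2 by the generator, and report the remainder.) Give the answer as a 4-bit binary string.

Append 4 zeros: 1011001000000. Divide by 11101 (XOR where the leading bit is 1):
  pos 0: 10110 XOR 11101 = 01011
  pos 1: 10110 XOR 11101 = 01011
  pos 2: 10111 XOR 11101 = 01010
  pos 3: 10100 XOR 11101 = 01001
  pos 4: 10010 XOR 11101 = 01111
  pos 5: 11110 XOR 11101 = 00011
  pos 8: 11000 XOR 11101 = 00101
Remainder (last 4 bits) = 0101. This is the CRC / FCS.

0101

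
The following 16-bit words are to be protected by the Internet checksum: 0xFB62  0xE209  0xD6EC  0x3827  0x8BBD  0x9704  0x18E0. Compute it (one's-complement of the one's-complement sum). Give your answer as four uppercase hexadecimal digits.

One's-complement addition (fold any carry out of bit 15 back into bit 0):
  0xFB62 + 0xE209 = 0x1DD6B → wrap carry → 0xDD6C
  0xDD6C + 0xD6EC = 0x1B458 → wrap carry → 0xB459
  0xB459 + 0x3827 = 0x0EC80
  0xEC80 + 0x8BBD = 0x1783D → wrap carry → 0x783E
  0x783E + 0x9704 = 0x10F42 → wrap carry → 0x0F43
  0x0F43 + 0x18E0 = 0x02823
One's-complement sum = 0x2823.
Checksum = ~0x2823 & 0xFFFF = 0xD7DC.

D7DC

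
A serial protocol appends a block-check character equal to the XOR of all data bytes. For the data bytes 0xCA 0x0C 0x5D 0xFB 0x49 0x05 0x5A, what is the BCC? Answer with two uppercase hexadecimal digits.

XOR the bytes together:
  start with 0xCA
  0xCA ⊕ 0x0C = 0xC6
  0xC6 ⊕ 0x5D = 0x9B
  0x9B ⊕ 0xFB = 0x60
  0x60 ⊕ 0x49 = 0x29
  0x29 ⊕ 0x05 = 0x2C
  0x2C ⊕ 0x5A = 0x76

76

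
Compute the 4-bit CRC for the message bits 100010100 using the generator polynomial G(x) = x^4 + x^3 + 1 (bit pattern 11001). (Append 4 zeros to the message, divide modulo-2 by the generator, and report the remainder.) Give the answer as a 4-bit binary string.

Append 4 zeros: 1000101000000. Divide by 11001 (XOR where the leading bit is 1):
  pos 0: 10001 XOR 11001 = 01000
  pos 1: 10000 XOR 11001 = 01001
  pos 2: 10011 XOR 11001 = 01010
  pos 3: 10100 XOR 11001 = 01101
  pos 4: 11010 XOR 11001 = 00011
  pos 7: 11000 XOR 11001 = 00001
Remainder (last 4 bits) = 0010. This is the CRC / FCS.

0010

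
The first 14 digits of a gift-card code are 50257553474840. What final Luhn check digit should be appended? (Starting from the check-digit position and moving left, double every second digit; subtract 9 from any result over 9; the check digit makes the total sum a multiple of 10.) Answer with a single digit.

9

Partial digits right→left: 0 4 8 4 7 4 3 5 5 7 5 2 0 5
Double every second digit counting from the check-digit position (so the 1st, 3rd, 5th, ... of the partial from the right).
  doubled (with −9 where >9): 0 7 5 6 1 1 0 → sum 20
  kept as-is: 4 4 4 5 7 2 5 → sum 31
Total = 20 + 31 = 51.
Check digit = (10 − (51 mod 10)) mod 10 = 9.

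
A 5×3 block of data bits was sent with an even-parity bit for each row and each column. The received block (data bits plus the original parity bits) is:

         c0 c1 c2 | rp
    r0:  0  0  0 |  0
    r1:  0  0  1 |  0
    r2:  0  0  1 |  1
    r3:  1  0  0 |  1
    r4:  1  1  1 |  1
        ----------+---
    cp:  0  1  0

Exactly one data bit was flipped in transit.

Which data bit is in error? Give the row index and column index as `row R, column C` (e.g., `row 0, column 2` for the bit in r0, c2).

row 1, column 2

Recompute each row's even parity and compare to rp:
  r0: data parity 0, sent rp 0 → ok
  r1: data parity 1, sent rp 0 → mismatch
  r2: data parity 1, sent rp 1 → ok
  r3: data parity 1, sent rp 1 → ok
  r4: data parity 1, sent rp 1 → ok
Recompute each column's even parity and compare to cp:
  c0: data parity 0, sent cp 0 → ok
  c1: data parity 1, sent cp 1 → ok
  c2: data parity 1, sent cp 0 → mismatch
Exactly one row (r1) and one column (c2) fail → the flipped bit is at their intersection.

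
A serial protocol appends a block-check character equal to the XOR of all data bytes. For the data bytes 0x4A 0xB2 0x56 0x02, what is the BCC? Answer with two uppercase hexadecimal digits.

XOR the bytes together:
  start with 0x4A
  0x4A ⊕ 0xB2 = 0xF8
  0xF8 ⊕ 0x56 = 0xAE
  0xAE ⊕ 0x02 = 0xAC

AC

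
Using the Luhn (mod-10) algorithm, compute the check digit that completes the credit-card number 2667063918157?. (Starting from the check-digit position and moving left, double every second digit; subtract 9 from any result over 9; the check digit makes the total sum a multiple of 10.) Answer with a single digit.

7

Partial digits right→left: 7 5 1 8 1 9 3 6 0 7 6 6 2
Double every second digit counting from the check-digit position (so the 1st, 3rd, 5th, ... of the partial from the right).
  doubled (with −9 where >9): 5 2 2 6 0 3 4 → sum 22
  kept as-is: 5 8 9 6 7 6 → sum 41
Total = 22 + 41 = 63.
Check digit = (10 − (63 mod 10)) mod 10 = 7.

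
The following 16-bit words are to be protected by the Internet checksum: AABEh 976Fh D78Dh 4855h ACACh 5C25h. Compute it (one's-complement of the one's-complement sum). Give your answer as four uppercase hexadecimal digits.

One's-complement addition (fold any carry out of bit 15 back into bit 0):
  0xAABE + 0x976F = 0x1422D → wrap carry → 0x422E
  0x422E + 0xD78D = 0x119BB → wrap carry → 0x19BC
  0x19BC + 0x4855 = 0x06211
  0x6211 + 0xACAC = 0x10EBD → wrap carry → 0x0EBE
  0x0EBE + 0x5C25 = 0x06AE3
One's-complement sum = 0x6AE3.
Checksum = ~0x6AE3 & 0xFFFF = 0x951C.

951C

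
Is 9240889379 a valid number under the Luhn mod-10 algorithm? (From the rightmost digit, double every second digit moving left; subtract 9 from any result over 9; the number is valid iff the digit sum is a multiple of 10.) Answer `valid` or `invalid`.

From the right, keep odd positions and double even positions (subtract 9 from any doubled value over 9):
  doubled (positions 2,4,...): 5 9 7 8 9 → sum 38
  kept (positions 1,3,...): 9 3 8 0 2 → sum 22
Total = 60.
60 mod 10 = 0, so the number is valid.

valid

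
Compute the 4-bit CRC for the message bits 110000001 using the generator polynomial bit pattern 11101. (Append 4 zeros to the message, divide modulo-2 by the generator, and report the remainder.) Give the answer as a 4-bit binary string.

Append 4 zeros: 1100000010000. Divide by 11101 (XOR where the leading bit is 1):
  pos 0: 11000 XOR 11101 = 00101
  pos 2: 10100 XOR 11101 = 01001
  pos 3: 10010 XOR 11101 = 01111
  pos 4: 11111 XOR 11101 = 00010
  pos 7: 10000 XOR 11101 = 01101
  pos 8: 11010 XOR 11101 = 00111
Remainder (last 4 bits) = 0111. This is the CRC / FCS.

0111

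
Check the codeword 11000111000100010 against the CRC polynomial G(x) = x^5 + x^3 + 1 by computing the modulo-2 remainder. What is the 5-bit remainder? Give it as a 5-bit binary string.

00000

Modulo-2 division of 11000111000100010 by 101001:
  pos 0: 110001 XOR 101001 = 011000
  pos 1: 110001 XOR 101001 = 011000
  pos 2: 110001 XOR 101001 = 011000
  pos 3: 110000 XOR 101001 = 011001
  pos 4: 110010 XOR 101001 = 011011
  pos 5: 110110 XOR 101001 = 011111
  pos 6: 111111 XOR 101001 = 010110
  pos 7: 101100 XOR 101001 = 000101
  pos 10: 101001 XOR 101001 = 000000
Remainder = 00000 (zero — the frame passes the CRC check).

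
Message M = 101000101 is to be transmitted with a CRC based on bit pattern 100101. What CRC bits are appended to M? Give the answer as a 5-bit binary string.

Append 5 zeros: 10100010100000. Divide by 100101 (XOR where the leading bit is 1):
  pos 0: 101000 XOR 100101 = 001101
  pos 2: 110110 XOR 100101 = 010011
  pos 3: 100111 XOR 100101 = 000010
  pos 7: 100000 XOR 100101 = 000101
Remainder (last 5 bits) = 01010. This is the CRC / FCS.

01010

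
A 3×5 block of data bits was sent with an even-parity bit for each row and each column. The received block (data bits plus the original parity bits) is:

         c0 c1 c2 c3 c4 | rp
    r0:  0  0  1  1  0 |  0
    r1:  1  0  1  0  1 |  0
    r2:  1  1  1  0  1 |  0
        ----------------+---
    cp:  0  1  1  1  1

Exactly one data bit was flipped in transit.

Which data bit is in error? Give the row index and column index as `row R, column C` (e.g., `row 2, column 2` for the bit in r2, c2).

Recompute each row's even parity and compare to rp:
  r0: data parity 0, sent rp 0 → ok
  r1: data parity 1, sent rp 0 → mismatch
  r2: data parity 0, sent rp 0 → ok
Recompute each column's even parity and compare to cp:
  c0: data parity 0, sent cp 0 → ok
  c1: data parity 1, sent cp 1 → ok
  c2: data parity 1, sent cp 1 → ok
  c3: data parity 1, sent cp 1 → ok
  c4: data parity 0, sent cp 1 → mismatch
Exactly one row (r1) and one column (c4) fail → the flipped bit is at their intersection.

row 1, column 4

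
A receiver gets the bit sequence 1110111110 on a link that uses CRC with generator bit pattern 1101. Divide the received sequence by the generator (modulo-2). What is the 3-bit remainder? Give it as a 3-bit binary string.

Modulo-2 division of 1110111110 by 1101:
  pos 0: 1110 XOR 1101 = 0011
  pos 2: 1111 XOR 1101 = 0010
  pos 4: 1011 XOR 1101 = 0110
  pos 5: 1101 XOR 1101 = 0000
Remainder = 000 (zero — the frame passes the CRC check).

000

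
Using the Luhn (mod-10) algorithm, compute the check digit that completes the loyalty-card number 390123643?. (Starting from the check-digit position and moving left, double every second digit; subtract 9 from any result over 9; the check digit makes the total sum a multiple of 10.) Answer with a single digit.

Partial digits right→left: 3 4 6 3 2 1 0 9 3
Double every second digit counting from the check-digit position (so the 1st, 3rd, 5th, ... of the partial from the right).
  doubled (with −9 where >9): 6 3 4 0 6 → sum 19
  kept as-is: 4 3 1 9 → sum 17
Total = 19 + 17 = 36.
Check digit = (10 − (36 mod 10)) mod 10 = 4.

4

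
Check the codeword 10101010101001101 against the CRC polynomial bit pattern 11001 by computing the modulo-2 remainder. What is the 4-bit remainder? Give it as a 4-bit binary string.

Modulo-2 division of 10101010101001101 by 11001:
  pos 0: 10101 XOR 11001 = 01100
  pos 1: 11000 XOR 11001 = 00001
  pos 5: 11010 XOR 11001 = 00011
  pos 8: 11100 XOR 11001 = 00101
  pos 10: 10111 XOR 11001 = 01110
  pos 11: 11100 XOR 11001 = 00101
Remainder = 1011 (nonzero — an error is detected).

1011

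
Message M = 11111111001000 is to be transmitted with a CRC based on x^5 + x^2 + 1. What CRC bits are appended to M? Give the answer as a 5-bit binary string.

Append 5 zeros: 1111111100100000000. Divide by 100101 (XOR where the leading bit is 1):
  pos 0: 111111 XOR 100101 = 011010
  pos 1: 110101 XOR 100101 = 010000
  pos 2: 100001 XOR 100101 = 000100
  pos 5: 100001 XOR 100101 = 000100
  pos 8: 100000 XOR 100101 = 000101
  pos 11: 101000 XOR 100101 = 001101
  pos 13: 110100 XOR 100101 = 010001
Remainder (last 5 bits) = 10001. This is the CRC / FCS.

10001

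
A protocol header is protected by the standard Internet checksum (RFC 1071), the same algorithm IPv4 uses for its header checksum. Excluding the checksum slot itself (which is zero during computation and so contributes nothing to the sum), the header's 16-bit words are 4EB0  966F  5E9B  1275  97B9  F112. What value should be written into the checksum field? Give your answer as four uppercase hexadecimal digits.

2103

One's-complement addition (fold any carry out of bit 15 back into bit 0):
  0x4EB0 + 0x966F = 0x0E51F
  0xE51F + 0x5E9B = 0x143BA → wrap carry → 0x43BB
  0x43BB + 0x1275 = 0x05630
  0x5630 + 0x97B9 = 0x0EDE9
  0xEDE9 + 0xF112 = 0x1DEFB → wrap carry → 0xDEFC
One's-complement sum = 0xDEFC.
Checksum = ~0xDEFC & 0xFFFF = 0x2103.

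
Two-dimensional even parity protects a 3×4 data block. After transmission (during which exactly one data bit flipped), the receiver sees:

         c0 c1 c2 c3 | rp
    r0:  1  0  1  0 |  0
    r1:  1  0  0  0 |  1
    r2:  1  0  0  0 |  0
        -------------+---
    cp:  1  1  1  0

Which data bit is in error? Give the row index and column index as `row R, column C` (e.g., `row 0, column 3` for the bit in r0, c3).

Recompute each row's even parity and compare to rp:
  r0: data parity 0, sent rp 0 → ok
  r1: data parity 1, sent rp 1 → ok
  r2: data parity 1, sent rp 0 → mismatch
Recompute each column's even parity and compare to cp:
  c0: data parity 1, sent cp 1 → ok
  c1: data parity 0, sent cp 1 → mismatch
  c2: data parity 1, sent cp 1 → ok
  c3: data parity 0, sent cp 0 → ok
Exactly one row (r2) and one column (c1) fail → the flipped bit is at their intersection.

row 2, column 1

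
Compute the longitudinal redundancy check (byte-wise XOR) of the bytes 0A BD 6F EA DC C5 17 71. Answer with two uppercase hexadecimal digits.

4D

XOR the bytes together:
  start with 0x0A
  0x0A ⊕ 0xBD = 0xB7
  0xB7 ⊕ 0x6F = 0xD8
  0xD8 ⊕ 0xEA = 0x32
  0x32 ⊕ 0xDC = 0xEE
  0xEE ⊕ 0xC5 = 0x2B
  0x2B ⊕ 0x17 = 0x3C
  0x3C ⊕ 0x71 = 0x4D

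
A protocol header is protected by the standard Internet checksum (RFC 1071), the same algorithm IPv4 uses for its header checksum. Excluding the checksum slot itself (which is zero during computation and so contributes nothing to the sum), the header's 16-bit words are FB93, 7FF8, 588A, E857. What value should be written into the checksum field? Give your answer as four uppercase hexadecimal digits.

4391

One's-complement addition (fold any carry out of bit 15 back into bit 0):
  0xFB93 + 0x7FF8 = 0x17B8B → wrap carry → 0x7B8C
  0x7B8C + 0x588A = 0x0D416
  0xD416 + 0xE857 = 0x1BC6D → wrap carry → 0xBC6E
One's-complement sum = 0xBC6E.
Checksum = ~0xBC6E & 0xFFFF = 0x4391.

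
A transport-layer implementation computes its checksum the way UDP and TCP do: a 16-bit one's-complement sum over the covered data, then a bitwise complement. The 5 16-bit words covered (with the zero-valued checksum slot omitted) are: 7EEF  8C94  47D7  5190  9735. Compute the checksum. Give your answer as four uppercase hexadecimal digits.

One's-complement addition (fold any carry out of bit 15 back into bit 0):
  0x7EEF + 0x8C94 = 0x10B83 → wrap carry → 0x0B84
  0x0B84 + 0x47D7 = 0x0535B
  0x535B + 0x5190 = 0x0A4EB
  0xA4EB + 0x9735 = 0x13C20 → wrap carry → 0x3C21
One's-complement sum = 0x3C21.
Checksum = ~0x3C21 & 0xFFFF = 0xC3DE.

C3DE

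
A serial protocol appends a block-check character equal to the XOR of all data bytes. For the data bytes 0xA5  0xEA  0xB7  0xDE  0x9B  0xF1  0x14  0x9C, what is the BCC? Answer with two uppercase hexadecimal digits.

XOR the bytes together:
  start with 0xA5
  0xA5 ⊕ 0xEA = 0x4F
  0x4F ⊕ 0xB7 = 0xF8
  0xF8 ⊕ 0xDE = 0x26
  0x26 ⊕ 0x9B = 0xBD
  0xBD ⊕ 0xF1 = 0x4C
  0x4C ⊕ 0x14 = 0x58
  0x58 ⊕ 0x9C = 0xC4

C4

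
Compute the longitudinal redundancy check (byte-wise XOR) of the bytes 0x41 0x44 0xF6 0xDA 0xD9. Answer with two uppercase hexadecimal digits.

F0

XOR the bytes together:
  start with 0x41
  0x41 ⊕ 0x44 = 0x05
  0x05 ⊕ 0xF6 = 0xF3
  0xF3 ⊕ 0xDA = 0x29
  0x29 ⊕ 0xD9 = 0xF0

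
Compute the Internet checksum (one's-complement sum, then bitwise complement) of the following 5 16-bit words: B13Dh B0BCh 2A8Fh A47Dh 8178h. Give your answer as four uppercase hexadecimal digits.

4D80

One's-complement addition (fold any carry out of bit 15 back into bit 0):
  0xB13D + 0xB0BC = 0x161F9 → wrap carry → 0x61FA
  0x61FA + 0x2A8F = 0x08C89
  0x8C89 + 0xA47D = 0x13106 → wrap carry → 0x3107
  0x3107 + 0x8178 = 0x0B27F
One's-complement sum = 0xB27F.
Checksum = ~0xB27F & 0xFFFF = 0x4D80.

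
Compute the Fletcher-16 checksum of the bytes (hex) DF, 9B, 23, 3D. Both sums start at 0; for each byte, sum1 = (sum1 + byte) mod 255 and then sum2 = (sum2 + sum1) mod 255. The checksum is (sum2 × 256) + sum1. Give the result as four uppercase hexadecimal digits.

D5DB

Running sums (mod 255):
  after byte 0 (DF): sum1=223, sum2=223
  after byte 1 (9B): sum1=123, sum2=91
  after byte 2 (23): sum1=158, sum2=249
  after byte 3 (3D): sum1=219, sum2=213
Checksum = sum2·256 + sum1 = 213·256 + 219 = 54747 = 0xD5DB.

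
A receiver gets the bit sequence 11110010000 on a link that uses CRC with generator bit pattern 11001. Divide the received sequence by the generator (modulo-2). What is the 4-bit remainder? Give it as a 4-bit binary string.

Modulo-2 division of 11110010000 by 11001:
  pos 0: 11110 XOR 11001 = 00111
  pos 2: 11101 XOR 11001 = 00100
  pos 4: 10000 XOR 11001 = 01001
  pos 5: 10010 XOR 11001 = 01011
  pos 6: 10110 XOR 11001 = 01111
Remainder = 1111 (nonzero — an error is detected).

1111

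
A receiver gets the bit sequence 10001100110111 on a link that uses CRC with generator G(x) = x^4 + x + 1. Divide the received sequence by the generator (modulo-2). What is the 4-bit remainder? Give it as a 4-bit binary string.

0000

Modulo-2 division of 10001100110111 by 10011:
  pos 0: 10001 XOR 10011 = 00010
  pos 3: 10100 XOR 10011 = 00111
  pos 5: 11111 XOR 10011 = 01100
  pos 6: 11000 XOR 10011 = 01011
  pos 7: 10111 XOR 10011 = 00100
  pos 9: 10011 XOR 10011 = 00000
Remainder = 0000 (zero — the frame passes the CRC check).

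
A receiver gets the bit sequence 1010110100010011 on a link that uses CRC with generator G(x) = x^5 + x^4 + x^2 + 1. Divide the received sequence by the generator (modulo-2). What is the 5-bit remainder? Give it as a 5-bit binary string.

Modulo-2 division of 1010110100010011 by 110101:
  pos 0: 101011 XOR 110101 = 011110
  pos 1: 111100 XOR 110101 = 001001
  pos 3: 100110 XOR 110101 = 010011
  pos 4: 100110 XOR 110101 = 010011
  pos 5: 100110 XOR 110101 = 010011
  pos 6: 100111 XOR 110101 = 010010
  pos 7: 100100 XOR 110101 = 010001
  pos 8: 100010 XOR 110101 = 010111
  pos 9: 101111 XOR 110101 = 011010
  pos 10: 110101 XOR 110101 = 000000
Remainder = 00000 (zero — the frame passes the CRC check).

00000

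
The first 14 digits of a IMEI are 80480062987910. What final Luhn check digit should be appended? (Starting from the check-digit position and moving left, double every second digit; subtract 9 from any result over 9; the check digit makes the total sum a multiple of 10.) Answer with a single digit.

8

Partial digits right→left: 0 1 9 7 8 9 2 6 0 0 8 4 0 8
Double every second digit counting from the check-digit position (so the 1st, 3rd, 5th, ... of the partial from the right).
  doubled (with −9 where >9): 0 9 7 4 0 7 0 → sum 27
  kept as-is: 1 7 9 6 0 4 8 → sum 35
Total = 27 + 35 = 62.
Check digit = (10 − (62 mod 10)) mod 10 = 8.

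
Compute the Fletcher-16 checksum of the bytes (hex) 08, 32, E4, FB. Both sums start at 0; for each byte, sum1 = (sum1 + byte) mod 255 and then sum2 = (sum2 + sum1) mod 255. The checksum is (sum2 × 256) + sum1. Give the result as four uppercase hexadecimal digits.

Running sums (mod 255):
  after byte 0 (08): sum1=8, sum2=8
  after byte 1 (32): sum1=58, sum2=66
  after byte 2 (E4): sum1=31, sum2=97
  after byte 3 (FB): sum1=27, sum2=124
Checksum = sum2·256 + sum1 = 124·256 + 27 = 31771 = 0x7C1B.

7C1B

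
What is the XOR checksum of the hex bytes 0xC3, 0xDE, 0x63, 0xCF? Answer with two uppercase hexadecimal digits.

XOR the bytes together:
  start with 0xC3
  0xC3 ⊕ 0xDE = 0x1D
  0x1D ⊕ 0x63 = 0x7E
  0x7E ⊕ 0xCF = 0xB1

B1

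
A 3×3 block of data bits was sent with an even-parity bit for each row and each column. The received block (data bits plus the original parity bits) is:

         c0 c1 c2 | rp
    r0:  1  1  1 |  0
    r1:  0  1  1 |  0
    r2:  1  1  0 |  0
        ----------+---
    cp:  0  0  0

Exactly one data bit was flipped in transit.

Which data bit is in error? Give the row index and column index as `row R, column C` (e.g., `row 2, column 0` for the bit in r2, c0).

row 0, column 1

Recompute each row's even parity and compare to rp:
  r0: data parity 1, sent rp 0 → mismatch
  r1: data parity 0, sent rp 0 → ok
  r2: data parity 0, sent rp 0 → ok
Recompute each column's even parity and compare to cp:
  c0: data parity 0, sent cp 0 → ok
  c1: data parity 1, sent cp 0 → mismatch
  c2: data parity 0, sent cp 0 → ok
Exactly one row (r0) and one column (c1) fail → the flipped bit is at their intersection.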